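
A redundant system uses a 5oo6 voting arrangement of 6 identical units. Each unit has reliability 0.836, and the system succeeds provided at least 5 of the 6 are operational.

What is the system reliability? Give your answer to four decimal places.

R = Σ_{i=5}^{6} C(6,i) p^i (1−p)^{6−i} with p = 0.836
C(6,5)·0.836^5·0.164^1 = 0.401815
C(6,6)·0.836^6·0.164^0 = 0.341380
Sum = 0.7432

0.7432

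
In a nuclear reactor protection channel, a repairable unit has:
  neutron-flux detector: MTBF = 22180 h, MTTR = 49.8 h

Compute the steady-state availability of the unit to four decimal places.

0.9978

A(neutron-flux detector) = MTBF/(MTBF+MTTR) = 22180/(22180+49.8) = 0.9978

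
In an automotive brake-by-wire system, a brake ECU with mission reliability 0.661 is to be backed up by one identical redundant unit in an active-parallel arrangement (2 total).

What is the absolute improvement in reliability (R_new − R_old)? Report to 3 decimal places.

0.224

R_before = 0.661
R_after = 1 − (1 − 0.661)^2 = 0.885
ΔR = 0.885 − 0.661 = 0.224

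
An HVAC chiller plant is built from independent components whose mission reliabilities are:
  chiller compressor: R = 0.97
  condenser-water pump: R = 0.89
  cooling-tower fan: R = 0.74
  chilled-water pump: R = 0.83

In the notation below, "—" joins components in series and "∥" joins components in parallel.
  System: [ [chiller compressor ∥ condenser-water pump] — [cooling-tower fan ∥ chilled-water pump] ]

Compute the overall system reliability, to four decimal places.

0.9526

Parallel (chiller compressor and condenser-water pump): 1 − (1 − 0.970000)(1 − 0.890000) = 0.996700
Parallel (cooling-tower fan and chilled-water pump): 1 − (1 − 0.740000)(1 − 0.830000) = 0.955800
Series ([0.996700] and [0.955800]): 0.996700 × 0.955800 = 0.9526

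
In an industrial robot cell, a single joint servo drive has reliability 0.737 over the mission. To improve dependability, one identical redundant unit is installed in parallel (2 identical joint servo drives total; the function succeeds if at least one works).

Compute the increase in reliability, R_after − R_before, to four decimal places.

0.1938

R_before = 0.737
R_after = 1 − (1 − 0.737)^2 = 0.9308
ΔR = 0.9308 − 0.737 = 0.1938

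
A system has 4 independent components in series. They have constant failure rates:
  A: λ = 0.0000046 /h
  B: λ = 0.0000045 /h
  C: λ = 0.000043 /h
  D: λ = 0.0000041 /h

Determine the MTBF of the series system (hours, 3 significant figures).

Series of exponential components: λ_sys = Σ λ_i
λ_sys = 0.0000046 + 0.0000045 + 0.000043 + 0.0000041 = 5.6200e-05 /h
MTBF = 1 / λ_sys = 17800 h

17800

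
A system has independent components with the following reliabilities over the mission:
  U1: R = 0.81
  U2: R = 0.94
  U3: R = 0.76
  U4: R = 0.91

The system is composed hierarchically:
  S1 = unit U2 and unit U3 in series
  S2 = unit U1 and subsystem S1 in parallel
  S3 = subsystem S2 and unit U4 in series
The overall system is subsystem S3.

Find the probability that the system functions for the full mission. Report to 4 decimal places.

0.8606

Series (U2 and U3): 0.940000 × 0.760000 = 0.714400
Parallel (U1 and [0.714400]): 1 − (1 − 0.810000)(1 − 0.714400) = 0.945736
Series ([0.945736] and U4): 0.945736 × 0.910000 = 0.8606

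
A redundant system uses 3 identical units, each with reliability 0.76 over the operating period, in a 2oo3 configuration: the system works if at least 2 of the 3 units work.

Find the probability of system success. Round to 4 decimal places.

R = Σ_{i=2}^{3} C(3,i) p^i (1−p)^{3−i} with p = 0.76
C(3,2)·0.76^2·0.24^1 = 0.415872
C(3,3)·0.76^3·0.24^0 = 0.438976
Sum = 0.8548

0.8548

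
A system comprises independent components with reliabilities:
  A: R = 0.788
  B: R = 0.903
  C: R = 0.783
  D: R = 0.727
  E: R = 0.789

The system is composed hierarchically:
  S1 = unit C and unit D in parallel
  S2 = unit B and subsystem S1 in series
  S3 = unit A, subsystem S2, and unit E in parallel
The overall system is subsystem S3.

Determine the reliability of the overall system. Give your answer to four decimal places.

0.9933

Parallel (C and D): 1 − (1 − 0.783000)(1 − 0.727000) = 0.940759
Series (B and [0.940759]): 0.903000 × 0.940759 = 0.849505
Parallel (A, [0.849505], and E): 1 − (1 − 0.788000)(1 − 0.849505)(1 − 0.789000) = 0.9933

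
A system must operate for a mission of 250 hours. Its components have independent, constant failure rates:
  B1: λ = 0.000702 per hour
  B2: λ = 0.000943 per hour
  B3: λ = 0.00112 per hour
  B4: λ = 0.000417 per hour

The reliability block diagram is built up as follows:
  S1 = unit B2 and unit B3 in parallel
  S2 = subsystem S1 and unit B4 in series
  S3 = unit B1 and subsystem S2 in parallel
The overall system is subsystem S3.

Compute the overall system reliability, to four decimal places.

0.9766

R(B1) = exp(−0.000702 × 250) = 0.839037
R(B2) = exp(−0.000943 × 250) = 0.789978
R(B3) = exp(−0.00112 × 250) = 0.755784
R(B4) = exp(−0.000417 × 250) = 0.901000
Parallel (B2 and B3): 1 − (1 − 0.789978)(1 − 0.755784) = 0.948709
Series ([0.948709] and B4): 0.948709 × 0.901000 = 0.854787
Parallel (B1 and [0.854787]): 1 − (1 − 0.839037)(1 − 0.854787) = 0.9766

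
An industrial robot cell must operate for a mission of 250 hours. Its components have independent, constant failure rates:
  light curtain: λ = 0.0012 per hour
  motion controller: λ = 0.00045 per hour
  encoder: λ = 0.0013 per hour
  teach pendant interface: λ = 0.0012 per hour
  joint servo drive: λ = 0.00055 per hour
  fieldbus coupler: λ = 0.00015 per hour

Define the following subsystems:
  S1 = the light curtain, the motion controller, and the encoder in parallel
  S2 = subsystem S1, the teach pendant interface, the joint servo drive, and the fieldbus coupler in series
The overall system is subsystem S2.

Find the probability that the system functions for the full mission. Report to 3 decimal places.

0.617

R(light curtain) = exp(−0.0012 × 250) = 0.74082
R(motion controller) = exp(−0.00045 × 250) = 0.89360
R(encoder) = exp(−0.0013 × 250) = 0.72253
R(teach pendant interface) = exp(−0.0012 × 250) = 0.74082
R(joint servo drive) = exp(−0.00055 × 250) = 0.87153
R(fieldbus coupler) = exp(−0.00015 × 250) = 0.96319
Parallel (light curtain, motion controller, and encoder): 1 − (1 − 0.74082)(1 − 0.89360)(1 − 0.72253) = 0.99235
Series ([0.99235], teach pendant interface, joint servo drive, and fieldbus coupler): 0.99235 × 0.74082 × 0.87153 × 0.96319 = 0.617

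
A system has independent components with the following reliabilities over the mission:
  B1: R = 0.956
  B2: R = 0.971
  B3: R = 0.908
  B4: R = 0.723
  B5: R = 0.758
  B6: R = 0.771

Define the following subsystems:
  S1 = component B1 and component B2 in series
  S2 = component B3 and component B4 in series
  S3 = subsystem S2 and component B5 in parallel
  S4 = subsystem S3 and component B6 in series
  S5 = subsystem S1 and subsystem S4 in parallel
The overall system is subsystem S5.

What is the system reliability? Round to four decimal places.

Series (B1 and B2): 0.956000 × 0.971000 = 0.928276
Series (B3 and B4): 0.908000 × 0.723000 = 0.656484
Parallel ([0.656484] and B5): 1 − (1 − 0.656484)(1 − 0.758000) = 0.916869
Series ([0.916869] and B6): 0.916869 × 0.771000 = 0.706906
Parallel ([0.928276] and [0.706906]): 1 − (1 − 0.928276)(1 − 0.706906) = 0.9790

0.9790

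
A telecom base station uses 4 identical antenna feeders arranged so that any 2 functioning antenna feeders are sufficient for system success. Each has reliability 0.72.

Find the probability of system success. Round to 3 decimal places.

0.931

R = Σ_{i=2}^{4} C(4,i) p^i (1−p)^{4−i} with p = 0.72
C(4,2)·0.72^2·0.28^2 = 0.24386
C(4,3)·0.72^3·0.28^1 = 0.41804
C(4,4)·0.72^4·0.28^0 = 0.26874
Sum = 0.931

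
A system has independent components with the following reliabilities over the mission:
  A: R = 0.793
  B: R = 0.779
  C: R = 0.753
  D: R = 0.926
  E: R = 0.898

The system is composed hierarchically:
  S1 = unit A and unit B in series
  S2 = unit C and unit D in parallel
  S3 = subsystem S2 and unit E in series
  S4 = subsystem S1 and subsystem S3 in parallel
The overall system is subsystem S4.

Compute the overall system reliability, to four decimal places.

0.9547

Series (A and B): 0.793000 × 0.779000 = 0.617747
Parallel (C and D): 1 − (1 − 0.753000)(1 − 0.926000) = 0.981722
Series ([0.981722] and E): 0.981722 × 0.898000 = 0.881586
Parallel ([0.617747] and [0.881586]): 1 − (1 − 0.617747)(1 − 0.881586) = 0.9547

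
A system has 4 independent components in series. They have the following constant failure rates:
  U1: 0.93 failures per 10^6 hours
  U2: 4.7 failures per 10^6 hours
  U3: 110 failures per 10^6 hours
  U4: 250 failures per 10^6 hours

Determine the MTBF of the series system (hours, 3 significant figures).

2740

Series of exponential components: λ_sys = Σ λ_i
λ_sys = 0.00000093 + 0.0000047 + 0.00011 + 0.00025 = 3.6563e-04 /h
MTBF = 1 / λ_sys = 2740 h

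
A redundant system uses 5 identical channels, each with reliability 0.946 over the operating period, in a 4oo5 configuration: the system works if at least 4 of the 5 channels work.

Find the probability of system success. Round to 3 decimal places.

0.974

R = Σ_{i=4}^{5} C(5,i) p^i (1−p)^{5−i} with p = 0.946
C(5,4)·0.946^4·0.054^1 = 0.21624
C(5,5)·0.946^5·0.054^0 = 0.75763
Sum = 0.974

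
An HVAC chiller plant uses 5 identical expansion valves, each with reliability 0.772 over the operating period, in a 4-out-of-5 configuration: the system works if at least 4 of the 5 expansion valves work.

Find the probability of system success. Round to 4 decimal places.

0.6791

R = Σ_{i=4}^{5} C(5,i) p^i (1−p)^{5−i} with p = 0.772
C(5,4)·0.772^4·0.228^1 = 0.404924
C(5,5)·0.772^5·0.228^0 = 0.274212
Sum = 0.6791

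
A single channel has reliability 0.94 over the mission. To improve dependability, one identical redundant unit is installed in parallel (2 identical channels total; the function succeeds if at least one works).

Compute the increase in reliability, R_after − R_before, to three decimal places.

R_before = 0.94
R_after = 1 − (1 − 0.94)^2 = 0.996
ΔR = 0.996 − 0.94 = 0.056

0.056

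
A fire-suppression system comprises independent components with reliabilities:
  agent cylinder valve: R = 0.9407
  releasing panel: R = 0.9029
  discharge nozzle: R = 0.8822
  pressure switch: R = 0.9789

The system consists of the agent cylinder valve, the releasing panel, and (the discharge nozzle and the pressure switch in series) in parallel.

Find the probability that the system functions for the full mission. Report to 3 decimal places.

Series (discharge nozzle and pressure switch): 0.88220 × 0.97890 = 0.86359
Parallel (agent cylinder valve, releasing panel, and [0.86359]): 1 − (1 − 0.94070)(1 − 0.90290)(1 − 0.86359) = 0.999

0.999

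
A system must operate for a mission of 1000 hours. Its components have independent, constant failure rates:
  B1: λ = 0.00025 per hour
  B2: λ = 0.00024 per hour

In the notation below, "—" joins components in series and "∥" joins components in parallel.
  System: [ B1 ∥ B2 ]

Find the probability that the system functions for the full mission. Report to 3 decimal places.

R(B1) = exp(−0.00025 × 1000) = 0.77880
R(B2) = exp(−0.00024 × 1000) = 0.78663
Parallel (B1 and B2): 1 − (1 − 0.77880)(1 − 0.78663) = 0.953

0.953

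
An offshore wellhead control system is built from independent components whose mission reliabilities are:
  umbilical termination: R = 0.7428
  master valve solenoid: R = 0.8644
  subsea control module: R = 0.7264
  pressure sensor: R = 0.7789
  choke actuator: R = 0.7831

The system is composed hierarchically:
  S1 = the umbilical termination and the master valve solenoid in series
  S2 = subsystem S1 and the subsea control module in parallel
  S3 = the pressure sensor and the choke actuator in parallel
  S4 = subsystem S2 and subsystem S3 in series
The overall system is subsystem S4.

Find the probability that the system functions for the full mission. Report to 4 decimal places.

Series (umbilical termination and master valve solenoid): 0.742800 × 0.864400 = 0.642076
Parallel ([0.642076] and subsea control module): 1 − (1 − 0.642076)(1 − 0.726400) = 0.902072
Parallel (pressure sensor and choke actuator): 1 − (1 − 0.778900)(1 − 0.783100) = 0.952043
Series ([0.902072] and [0.952043]): 0.902072 × 0.952043 = 0.8588

0.8588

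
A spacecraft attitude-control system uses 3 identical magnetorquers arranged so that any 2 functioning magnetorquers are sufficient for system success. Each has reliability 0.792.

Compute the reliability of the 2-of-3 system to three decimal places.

R = Σ_{i=2}^{3} C(3,i) p^i (1−p)^{3−i} with p = 0.792
C(3,2)·0.792^2·0.208^1 = 0.39141
C(3,3)·0.792^3·0.208^0 = 0.49679
Sum = 0.888

0.888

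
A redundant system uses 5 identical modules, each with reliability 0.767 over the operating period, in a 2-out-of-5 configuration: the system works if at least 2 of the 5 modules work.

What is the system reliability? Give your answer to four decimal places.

0.9880

R = Σ_{i=2}^{5} C(5,i) p^i (1−p)^{5−i} with p = 0.767
C(5,2)·0.767^2·0.233^3 = 0.074415
C(5,3)·0.767^3·0.233^2 = 0.244962
C(5,4)·0.767^4·0.233^1 = 0.403188
C(5,5)·0.767^5·0.233^0 = 0.265446
Sum = 0.9880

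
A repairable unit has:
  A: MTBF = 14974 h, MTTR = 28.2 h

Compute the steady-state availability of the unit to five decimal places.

0.99812

A(A) = MTBF/(MTBF+MTTR) = 14974/(14974+28.2) = 0.99812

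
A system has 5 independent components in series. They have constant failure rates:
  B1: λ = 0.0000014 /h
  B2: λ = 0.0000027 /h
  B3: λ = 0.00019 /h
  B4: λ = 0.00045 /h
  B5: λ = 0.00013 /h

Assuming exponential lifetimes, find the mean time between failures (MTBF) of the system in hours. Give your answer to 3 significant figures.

Series of exponential components: λ_sys = Σ λ_i
λ_sys = 0.0000014 + 0.0000027 + 0.00019 + 0.00045 + 0.00013 = 7.7410e-04 /h
MTBF = 1 / λ_sys = 1290 h

1290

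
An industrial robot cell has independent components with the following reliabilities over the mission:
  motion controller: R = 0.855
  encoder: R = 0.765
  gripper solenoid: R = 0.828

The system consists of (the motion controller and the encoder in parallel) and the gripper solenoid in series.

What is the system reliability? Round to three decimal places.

Parallel (motion controller and encoder): 1 − (1 − 0.85500)(1 − 0.76500) = 0.96593
Series ([0.96593] and gripper solenoid): 0.96593 × 0.82800 = 0.800

0.800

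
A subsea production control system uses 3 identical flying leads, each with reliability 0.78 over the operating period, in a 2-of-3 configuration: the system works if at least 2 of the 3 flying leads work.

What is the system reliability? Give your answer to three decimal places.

R = Σ_{i=2}^{3} C(3,i) p^i (1−p)^{3−i} with p = 0.78
C(3,2)·0.78^2·0.22^1 = 0.40154
C(3,3)·0.78^3·0.22^0 = 0.47455
Sum = 0.876

0.876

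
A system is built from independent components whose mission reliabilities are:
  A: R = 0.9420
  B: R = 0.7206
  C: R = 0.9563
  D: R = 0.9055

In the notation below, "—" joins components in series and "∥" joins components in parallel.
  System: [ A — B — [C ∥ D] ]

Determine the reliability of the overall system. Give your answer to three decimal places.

0.676

Parallel (C and D): 1 − (1 − 0.95630)(1 − 0.90550) = 0.99587
Series (A, B, and [0.99587]): 0.94200 × 0.72060 × 0.99587 = 0.676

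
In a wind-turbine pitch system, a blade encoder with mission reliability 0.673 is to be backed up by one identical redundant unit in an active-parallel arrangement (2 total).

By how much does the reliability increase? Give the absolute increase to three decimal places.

R_before = 0.673
R_after = 1 − (1 − 0.673)^2 = 0.893
ΔR = 0.893 − 0.673 = 0.220

0.220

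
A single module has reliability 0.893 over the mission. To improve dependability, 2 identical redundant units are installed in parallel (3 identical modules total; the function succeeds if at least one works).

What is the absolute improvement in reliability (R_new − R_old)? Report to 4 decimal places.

0.1058

R_before = 0.893
R_after = 1 − (1 − 0.893)^3 = 0.9988
ΔR = 0.9988 − 0.893 = 0.1058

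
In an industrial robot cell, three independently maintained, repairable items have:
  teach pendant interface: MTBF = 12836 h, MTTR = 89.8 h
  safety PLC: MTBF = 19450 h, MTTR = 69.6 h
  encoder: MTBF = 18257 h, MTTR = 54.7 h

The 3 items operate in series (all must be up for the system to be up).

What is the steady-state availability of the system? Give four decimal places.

A(teach pendant interface) = MTBF/(MTBF+MTTR) = 12836/(12836+89.8) = 0.993053
A(safety PLC) = MTBF/(MTBF+MTTR) = 19450/(19450+69.6) = 0.996434
A(encoder) = MTBF/(MTBF+MTTR) = 18257/(18257+54.7) = 0.997013
Series availability: 0.993053 × 0.996434 × 0.997013 = 0.9866

0.9866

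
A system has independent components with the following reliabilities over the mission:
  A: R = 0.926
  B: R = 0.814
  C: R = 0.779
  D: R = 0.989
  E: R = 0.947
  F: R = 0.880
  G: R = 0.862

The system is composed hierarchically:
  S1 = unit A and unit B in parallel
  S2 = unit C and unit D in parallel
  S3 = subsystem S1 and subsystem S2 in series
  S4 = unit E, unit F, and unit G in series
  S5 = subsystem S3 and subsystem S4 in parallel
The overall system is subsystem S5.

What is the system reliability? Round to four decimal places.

0.9954

Parallel (A and B): 1 − (1 − 0.926000)(1 − 0.814000) = 0.986236
Parallel (C and D): 1 − (1 − 0.779000)(1 − 0.989000) = 0.997569
Series ([0.986236] and [0.997569]): 0.986236 × 0.997569 = 0.983838
Series (E, F, and G): 0.947000 × 0.880000 × 0.862000 = 0.718356
Parallel ([0.983838] and [0.718356]): 1 − (1 − 0.983838)(1 − 0.718356) = 0.9954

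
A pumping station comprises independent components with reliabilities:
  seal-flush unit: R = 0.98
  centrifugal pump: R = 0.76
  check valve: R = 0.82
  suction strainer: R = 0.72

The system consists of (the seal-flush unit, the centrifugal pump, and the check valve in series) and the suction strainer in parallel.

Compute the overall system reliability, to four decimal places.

0.8910

Series (seal-flush unit, centrifugal pump, and check valve): 0.980000 × 0.760000 × 0.820000 = 0.610736
Parallel ([0.610736] and suction strainer): 1 − (1 − 0.610736)(1 − 0.720000) = 0.8910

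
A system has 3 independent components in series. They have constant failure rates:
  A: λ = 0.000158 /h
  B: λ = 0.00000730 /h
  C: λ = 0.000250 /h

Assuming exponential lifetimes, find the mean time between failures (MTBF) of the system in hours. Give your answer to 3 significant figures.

2410

Series of exponential components: λ_sys = Σ λ_i
λ_sys = 0.000158 + 0.00000730 + 0.000250 = 4.1530e-04 /h
MTBF = 1 / λ_sys = 2410 h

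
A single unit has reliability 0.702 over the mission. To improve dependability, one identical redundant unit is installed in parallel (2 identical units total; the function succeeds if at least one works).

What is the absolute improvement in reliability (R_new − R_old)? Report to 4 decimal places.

R_before = 0.702
R_after = 1 − (1 − 0.702)^2 = 0.9112
ΔR = 0.9112 − 0.702 = 0.2092

0.2092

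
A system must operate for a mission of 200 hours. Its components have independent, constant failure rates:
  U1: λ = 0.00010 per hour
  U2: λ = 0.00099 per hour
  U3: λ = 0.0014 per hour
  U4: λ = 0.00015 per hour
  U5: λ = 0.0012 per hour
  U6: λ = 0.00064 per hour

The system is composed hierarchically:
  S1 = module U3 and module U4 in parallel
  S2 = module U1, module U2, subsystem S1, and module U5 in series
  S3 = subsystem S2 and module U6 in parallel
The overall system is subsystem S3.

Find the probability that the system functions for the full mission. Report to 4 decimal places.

R(U1) = exp(−0.00010 × 200) = 0.980199
R(U2) = exp(−0.00099 × 200) = 0.820370
R(U3) = exp(−0.0014 × 200) = 0.755784
R(U4) = exp(−0.00015 × 200) = 0.970446
R(U5) = exp(−0.0012 × 200) = 0.786628
R(U6) = exp(−0.00064 × 200) = 0.879853
Parallel (U3 and U4): 1 − (1 − 0.755784)(1 − 0.970446) = 0.992782
Series (U1, U2, [0.992782], and U5): 0.980199 × 0.820370 × 0.992782 × 0.786628 = 0.627982
Parallel ([0.627982] and U6): 1 − (1 − 0.627982)(1 − 0.879853) = 0.9553

0.9553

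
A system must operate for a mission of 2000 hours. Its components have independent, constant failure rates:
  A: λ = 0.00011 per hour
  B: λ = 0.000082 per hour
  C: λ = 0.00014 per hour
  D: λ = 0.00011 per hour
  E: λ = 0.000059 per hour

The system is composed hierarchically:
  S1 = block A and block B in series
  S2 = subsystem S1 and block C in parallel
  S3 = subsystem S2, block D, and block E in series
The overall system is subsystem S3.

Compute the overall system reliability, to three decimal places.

R(A) = exp(−0.00011 × 2000) = 0.80252
R(B) = exp(−0.000082 × 2000) = 0.84874
R(C) = exp(−0.00014 × 2000) = 0.75578
R(D) = exp(−0.00011 × 2000) = 0.80252
R(E) = exp(−0.000059 × 2000) = 0.88870
Series (A and B): 0.80252 × 0.84874 = 0.68113
Parallel ([0.68113] and C): 1 − (1 − 0.68113)(1 − 0.75578) = 0.92213
Series ([0.92213], D, and E): 0.92213 × 0.80252 × 0.88870 = 0.658

0.658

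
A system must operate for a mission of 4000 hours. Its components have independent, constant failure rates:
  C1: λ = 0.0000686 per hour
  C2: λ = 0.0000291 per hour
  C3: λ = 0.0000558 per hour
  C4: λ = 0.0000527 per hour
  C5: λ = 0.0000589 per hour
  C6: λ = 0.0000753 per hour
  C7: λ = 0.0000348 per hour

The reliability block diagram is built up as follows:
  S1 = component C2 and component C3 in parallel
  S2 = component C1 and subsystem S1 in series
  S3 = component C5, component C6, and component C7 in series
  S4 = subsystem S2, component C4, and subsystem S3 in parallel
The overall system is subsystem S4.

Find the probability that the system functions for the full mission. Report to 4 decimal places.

0.9760

R(C1) = exp(−0.0000686 × 4000) = 0.760028
R(C2) = exp(−0.0000291 × 4000) = 0.890119
R(C3) = exp(−0.0000558 × 4000) = 0.799955
R(C4) = exp(−0.0000527 × 4000) = 0.809936
R(C5) = exp(−0.0000589 × 4000) = 0.790097
R(C6) = exp(−0.0000753 × 4000) = 0.739930
R(C7) = exp(−0.0000348 × 4000) = 0.870054
Parallel (C2 and C3): 1 − (1 − 0.890119)(1 − 0.799955) = 0.978019
Series (C1 and [0.978019]): 0.760028 × 0.978019 = 0.743322
Series (C5, C6, and C7): 0.790097 × 0.739930 × 0.870054 = 0.508648
Parallel ([0.743322], C4, and [0.508648]): 1 − (1 − 0.743322)(1 − 0.809936)(1 − 0.508648) = 0.9760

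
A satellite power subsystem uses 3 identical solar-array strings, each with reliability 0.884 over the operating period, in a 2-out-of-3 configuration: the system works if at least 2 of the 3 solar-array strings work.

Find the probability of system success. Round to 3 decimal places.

0.963

R = Σ_{i=2}^{3} C(3,i) p^i (1−p)^{3−i} with p = 0.884
C(3,2)·0.884^2·0.116^1 = 0.27195
C(3,3)·0.884^3·0.116^0 = 0.69081
Sum = 0.963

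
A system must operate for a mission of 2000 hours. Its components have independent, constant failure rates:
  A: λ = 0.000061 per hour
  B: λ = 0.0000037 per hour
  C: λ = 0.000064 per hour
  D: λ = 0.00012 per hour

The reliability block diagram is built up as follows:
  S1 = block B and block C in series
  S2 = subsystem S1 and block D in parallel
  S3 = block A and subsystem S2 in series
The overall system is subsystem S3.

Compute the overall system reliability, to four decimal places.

R(A) = exp(−0.000061 × 2000) = 0.885148
R(B) = exp(−0.0000037 × 2000) = 0.992627
R(C) = exp(−0.000064 × 2000) = 0.879853
R(D) = exp(−0.00012 × 2000) = 0.786628
Series (B and C): 0.992627 × 0.879853 = 0.873366
Parallel ([0.873366] and D): 1 − (1 − 0.873366)(1 − 0.786628) = 0.972980
Series (A and [0.972980]): 0.885148 × 0.972980 = 0.8612

0.8612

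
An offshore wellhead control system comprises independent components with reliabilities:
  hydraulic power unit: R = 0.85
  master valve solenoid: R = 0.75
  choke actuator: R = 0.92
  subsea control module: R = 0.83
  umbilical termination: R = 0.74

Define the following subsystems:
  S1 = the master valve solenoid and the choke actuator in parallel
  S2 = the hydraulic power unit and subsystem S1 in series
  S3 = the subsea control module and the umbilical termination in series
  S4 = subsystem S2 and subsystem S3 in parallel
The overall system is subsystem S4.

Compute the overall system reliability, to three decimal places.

Parallel (master valve solenoid and choke actuator): 1 − (1 − 0.75000)(1 − 0.92000) = 0.98000
Series (hydraulic power unit and [0.98000]): 0.85000 × 0.98000 = 0.83300
Series (subsea control module and umbilical termination): 0.83000 × 0.74000 = 0.61420
Parallel ([0.83300] and [0.61420]): 1 − (1 − 0.83300)(1 − 0.61420) = 0.936

0.936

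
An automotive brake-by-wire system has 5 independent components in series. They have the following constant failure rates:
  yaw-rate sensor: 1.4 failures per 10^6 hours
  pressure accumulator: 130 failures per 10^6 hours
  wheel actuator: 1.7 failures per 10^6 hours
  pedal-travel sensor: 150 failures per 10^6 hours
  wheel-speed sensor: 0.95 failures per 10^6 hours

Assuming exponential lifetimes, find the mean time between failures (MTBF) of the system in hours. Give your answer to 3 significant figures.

Series of exponential components: λ_sys = Σ λ_i
λ_sys = 0.0000014 + 0.00013 + 0.0000017 + 0.00015 + 0.00000095 = 2.8405e-04 /h
MTBF = 1 / λ_sys = 3520 h

3520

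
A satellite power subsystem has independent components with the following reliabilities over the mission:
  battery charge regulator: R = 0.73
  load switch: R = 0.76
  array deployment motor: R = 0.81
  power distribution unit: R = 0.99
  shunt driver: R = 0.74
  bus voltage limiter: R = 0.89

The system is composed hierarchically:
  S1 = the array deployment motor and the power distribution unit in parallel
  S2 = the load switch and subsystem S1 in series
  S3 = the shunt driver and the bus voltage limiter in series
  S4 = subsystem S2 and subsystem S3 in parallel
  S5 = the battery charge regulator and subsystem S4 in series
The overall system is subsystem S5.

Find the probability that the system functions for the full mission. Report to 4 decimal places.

0.6698

Parallel (array deployment motor and power distribution unit): 1 − (1 − 0.810000)(1 − 0.990000) = 0.998100
Series (load switch and [0.998100]): 0.760000 × 0.998100 = 0.758556
Series (shunt driver and bus voltage limiter): 0.740000 × 0.890000 = 0.658600
Parallel ([0.758556] and [0.658600]): 1 − (1 − 0.758556)(1 − 0.658600) = 0.917571
Series (battery charge regulator and [0.917571]): 0.730000 × 0.917571 = 0.6698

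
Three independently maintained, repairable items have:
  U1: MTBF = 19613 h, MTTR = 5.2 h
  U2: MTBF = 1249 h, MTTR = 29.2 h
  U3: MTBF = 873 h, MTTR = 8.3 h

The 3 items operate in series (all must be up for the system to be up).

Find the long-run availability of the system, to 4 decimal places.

0.9677

A(U1) = MTBF/(MTBF+MTTR) = 19613/(19613+5.2) = 0.999735
A(U2) = MTBF/(MTBF+MTTR) = 1249/(1249+29.2) = 0.977155
A(U3) = MTBF/(MTBF+MTTR) = 873/(873+8.3) = 0.990582
Series availability: 0.999735 × 0.977155 × 0.990582 = 0.9677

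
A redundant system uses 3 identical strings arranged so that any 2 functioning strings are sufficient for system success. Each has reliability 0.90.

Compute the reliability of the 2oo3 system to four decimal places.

R = Σ_{i=2}^{3} C(3,i) p^i (1−p)^{3−i} with p = 0.90
C(3,2)·0.90^2·0.10^1 = 0.243000
C(3,3)·0.90^3·0.10^0 = 0.729000
Sum = 0.9720

0.9720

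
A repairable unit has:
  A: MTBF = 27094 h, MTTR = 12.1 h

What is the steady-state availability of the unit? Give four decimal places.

0.9996

A(A) = MTBF/(MTBF+MTTR) = 27094/(27094+12.1) = 0.9996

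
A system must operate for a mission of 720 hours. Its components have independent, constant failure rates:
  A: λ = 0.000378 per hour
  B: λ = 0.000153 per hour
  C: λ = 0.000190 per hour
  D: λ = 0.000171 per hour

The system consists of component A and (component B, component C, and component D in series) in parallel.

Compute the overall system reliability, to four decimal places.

0.9263

R(A) = exp(−0.000378 × 720) = 0.761732
R(B) = exp(−0.000153 × 720) = 0.895691
R(C) = exp(−0.000190 × 720) = 0.872145
R(D) = exp(−0.000171 × 720) = 0.884158
Series (B, C, and D): 0.895691 × 0.872145 × 0.884158 = 0.690680
Parallel (A and [0.690680]): 1 − (1 − 0.761732)(1 − 0.690680) = 0.9263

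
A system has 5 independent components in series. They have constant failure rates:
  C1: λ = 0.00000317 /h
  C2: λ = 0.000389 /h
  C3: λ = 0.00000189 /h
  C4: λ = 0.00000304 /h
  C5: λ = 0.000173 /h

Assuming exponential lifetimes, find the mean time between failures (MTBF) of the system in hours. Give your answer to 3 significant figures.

1750

Series of exponential components: λ_sys = Σ λ_i
λ_sys = 0.00000317 + 0.000389 + 0.00000189 + 0.00000304 + 0.000173 = 5.7010e-04 /h
MTBF = 1 / λ_sys = 1750 h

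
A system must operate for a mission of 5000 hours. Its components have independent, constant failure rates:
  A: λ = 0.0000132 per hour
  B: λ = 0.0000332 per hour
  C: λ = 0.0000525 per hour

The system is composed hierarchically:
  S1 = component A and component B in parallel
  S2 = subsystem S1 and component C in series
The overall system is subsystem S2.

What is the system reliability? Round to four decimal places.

0.7616

R(A) = exp(−0.0000132 × 5000) = 0.936131
R(B) = exp(−0.0000332 × 5000) = 0.847046
R(C) = exp(−0.0000525 × 5000) = 0.769126
Parallel (A and B): 1 − (1 − 0.936131)(1 − 0.847046) = 0.990231
Series ([0.990231] and C): 0.990231 × 0.769126 = 0.7616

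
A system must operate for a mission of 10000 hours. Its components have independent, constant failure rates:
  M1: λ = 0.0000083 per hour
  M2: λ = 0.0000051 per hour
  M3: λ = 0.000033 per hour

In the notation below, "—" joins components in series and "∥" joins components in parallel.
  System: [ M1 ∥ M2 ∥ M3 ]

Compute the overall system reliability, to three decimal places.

R(M1) = exp(−0.0000083 × 10000) = 0.92035
R(M2) = exp(−0.0000051 × 10000) = 0.95028
R(M3) = exp(−0.000033 × 10000) = 0.71892
Parallel (M1, M2, and M3): 1 − (1 − 0.92035)(1 − 0.95028)(1 − 0.71892) = 0.999

0.999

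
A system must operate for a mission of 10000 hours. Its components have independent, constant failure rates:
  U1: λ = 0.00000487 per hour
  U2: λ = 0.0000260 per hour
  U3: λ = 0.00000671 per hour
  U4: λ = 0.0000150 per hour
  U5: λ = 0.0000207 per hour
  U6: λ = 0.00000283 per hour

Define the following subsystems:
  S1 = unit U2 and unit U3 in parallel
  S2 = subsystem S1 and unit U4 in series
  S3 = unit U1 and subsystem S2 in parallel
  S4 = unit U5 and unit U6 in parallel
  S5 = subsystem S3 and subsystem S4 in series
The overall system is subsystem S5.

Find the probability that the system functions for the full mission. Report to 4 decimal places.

R(U1) = exp(−0.00000487 × 10000) = 0.952467
R(U2) = exp(−0.0000260 × 10000) = 0.771052
R(U3) = exp(−0.00000671 × 10000) = 0.935102
R(U4) = exp(−0.0000150 × 10000) = 0.860708
R(U5) = exp(−0.0000207 × 10000) = 0.813020
R(U6) = exp(−0.00000283 × 10000) = 0.972097
Parallel (U2 and U3): 1 − (1 − 0.771052)(1 − 0.935102) = 0.985142
Series ([0.985142] and U4): 0.985142 × 0.860708 = 0.847920
Parallel (U1 and [0.847920]): 1 − (1 − 0.952467)(1 − 0.847920) = 0.992771
Parallel (U5 and U6): 1 − (1 − 0.813020)(1 − 0.972097) = 0.994783
Series ([0.992771] and [0.994783]): 0.992771 × 0.994783 = 0.9876

0.9876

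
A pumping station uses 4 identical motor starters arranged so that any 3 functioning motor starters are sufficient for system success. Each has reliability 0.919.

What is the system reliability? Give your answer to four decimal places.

0.9648

R = Σ_{i=3}^{4} C(4,i) p^i (1−p)^{4−i} with p = 0.919
C(4,3)·0.919^3·0.081^1 = 0.251473
C(4,4)·0.919^4·0.081^0 = 0.713283
Sum = 0.9648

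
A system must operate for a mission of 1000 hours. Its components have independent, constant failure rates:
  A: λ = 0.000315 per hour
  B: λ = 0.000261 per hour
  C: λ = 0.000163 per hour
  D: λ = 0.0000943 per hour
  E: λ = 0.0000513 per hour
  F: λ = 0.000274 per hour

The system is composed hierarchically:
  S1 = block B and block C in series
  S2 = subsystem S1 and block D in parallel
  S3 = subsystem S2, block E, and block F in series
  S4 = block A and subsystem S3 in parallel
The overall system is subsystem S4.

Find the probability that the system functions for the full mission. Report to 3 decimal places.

0.919

R(A) = exp(−0.000315 × 1000) = 0.72979
R(B) = exp(−0.000261 × 1000) = 0.77028
R(C) = exp(−0.000163 × 1000) = 0.84959
R(D) = exp(−0.0000943 × 1000) = 0.91001
R(E) = exp(−0.0000513 × 1000) = 0.94999
R(F) = exp(−0.000274 × 1000) = 0.76033
Series (B and C): 0.77028 × 0.84959 = 0.65442
Parallel ([0.65442] and D): 1 − (1 − 0.65442)(1 − 0.91001) = 0.96890
Series ([0.96890], E, and F): 0.96890 × 0.94999 × 0.76033 = 0.69984
Parallel (A and [0.69984]): 1 − (1 − 0.72979)(1 − 0.69984) = 0.919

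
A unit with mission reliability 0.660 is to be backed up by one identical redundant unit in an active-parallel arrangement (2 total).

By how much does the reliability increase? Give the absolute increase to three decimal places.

0.224

R_before = 0.660
R_after = 1 − (1 − 0.660)^2 = 0.884
ΔR = 0.884 − 0.660 = 0.224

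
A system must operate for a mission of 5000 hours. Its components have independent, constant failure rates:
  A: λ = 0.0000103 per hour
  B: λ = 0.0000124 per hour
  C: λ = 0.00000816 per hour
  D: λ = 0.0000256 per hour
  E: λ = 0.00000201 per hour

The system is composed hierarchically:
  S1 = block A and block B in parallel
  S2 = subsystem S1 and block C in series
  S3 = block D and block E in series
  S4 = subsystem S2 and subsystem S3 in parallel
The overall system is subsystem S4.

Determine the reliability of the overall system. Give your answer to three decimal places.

R(A) = exp(−0.0000103 × 5000) = 0.94980
R(B) = exp(−0.0000124 × 5000) = 0.93988
R(C) = exp(−0.00000816 × 5000) = 0.96002
R(D) = exp(−0.0000256 × 5000) = 0.87985
R(E) = exp(−0.00000201 × 5000) = 0.99000
Parallel (A and B): 1 − (1 − 0.94980)(1 − 0.93988) = 0.99698
Series ([0.99698] and C): 0.99698 × 0.96002 = 0.95712
Series (D and E): 0.87985 × 0.99000 = 0.87105
Parallel ([0.95712] and [0.87105]): 1 − (1 − 0.95712)(1 − 0.87105) = 0.994

0.994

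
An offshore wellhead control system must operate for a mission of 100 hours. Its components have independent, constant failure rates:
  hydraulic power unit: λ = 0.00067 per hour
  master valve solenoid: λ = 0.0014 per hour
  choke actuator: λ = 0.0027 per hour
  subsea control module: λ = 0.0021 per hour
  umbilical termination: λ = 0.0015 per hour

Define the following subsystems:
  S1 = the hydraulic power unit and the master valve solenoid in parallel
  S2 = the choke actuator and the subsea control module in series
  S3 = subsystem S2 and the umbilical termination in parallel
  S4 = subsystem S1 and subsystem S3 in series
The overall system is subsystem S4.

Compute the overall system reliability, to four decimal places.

0.9389

R(hydraulic power unit) = exp(−0.00067 × 100) = 0.935195
R(master valve solenoid) = exp(−0.0014 × 100) = 0.869358
R(choke actuator) = exp(−0.0027 × 100) = 0.763379
R(subsea control module) = exp(−0.0021 × 100) = 0.810584
R(umbilical termination) = exp(−0.0015 × 100) = 0.860708
Parallel (hydraulic power unit and master valve solenoid): 1 − (1 − 0.935195)(1 − 0.869358) = 0.991534
Series (choke actuator and subsea control module): 0.763379 × 0.810584 = 0.618783
Parallel ([0.618783] and umbilical termination): 1 − (1 − 0.618783)(1 − 0.860708) = 0.946900
Series ([0.991534] and [0.946900]): 0.991534 × 0.946900 = 0.9389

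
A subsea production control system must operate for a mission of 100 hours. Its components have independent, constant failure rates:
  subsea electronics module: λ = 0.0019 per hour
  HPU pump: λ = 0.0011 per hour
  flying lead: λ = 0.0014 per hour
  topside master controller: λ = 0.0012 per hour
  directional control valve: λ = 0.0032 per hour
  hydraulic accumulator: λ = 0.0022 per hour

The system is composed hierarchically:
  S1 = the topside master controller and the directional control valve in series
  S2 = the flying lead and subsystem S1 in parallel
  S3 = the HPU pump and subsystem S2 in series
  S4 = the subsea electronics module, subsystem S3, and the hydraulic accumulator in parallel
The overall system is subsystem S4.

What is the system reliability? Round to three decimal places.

R(subsea electronics module) = exp(−0.0019 × 100) = 0.82696
R(HPU pump) = exp(−0.0011 × 100) = 0.89583
R(flying lead) = exp(−0.0014 × 100) = 0.86936
R(topside master controller) = exp(−0.0012 × 100) = 0.88692
R(directional control valve) = exp(−0.0032 × 100) = 0.72615
R(hydraulic accumulator) = exp(−0.0022 × 100) = 0.80252
Series (topside master controller and directional control valve): 0.88692 × 0.72615 = 0.64404
Parallel (flying lead and [0.64404]): 1 − (1 − 0.86936)(1 − 0.64404) = 0.95350
Series (HPU pump and [0.95350]): 0.89583 × 0.95350 = 0.85417
Parallel (subsea electronics module, [0.85417], and hydraulic accumulator): 1 − (1 − 0.82696)(1 − 0.85417)(1 − 0.80252) = 0.995

0.995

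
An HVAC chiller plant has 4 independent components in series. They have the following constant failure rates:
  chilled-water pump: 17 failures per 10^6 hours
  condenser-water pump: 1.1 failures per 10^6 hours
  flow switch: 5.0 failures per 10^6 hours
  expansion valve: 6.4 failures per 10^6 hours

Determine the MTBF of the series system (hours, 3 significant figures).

33900

Series of exponential components: λ_sys = Σ λ_i
λ_sys = 0.000017 + 0.0000011 + 0.0000050 + 0.0000064 = 2.9500e-05 /h
MTBF = 1 / λ_sys = 33900 h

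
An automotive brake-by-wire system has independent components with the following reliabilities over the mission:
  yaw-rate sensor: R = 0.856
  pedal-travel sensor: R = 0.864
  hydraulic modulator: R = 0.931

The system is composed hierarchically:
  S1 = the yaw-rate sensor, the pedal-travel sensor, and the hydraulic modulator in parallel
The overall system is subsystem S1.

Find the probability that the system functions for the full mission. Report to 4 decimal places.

0.9986

Parallel (yaw-rate sensor, pedal-travel sensor, and hydraulic modulator): 1 − (1 − 0.856000)(1 − 0.864000)(1 − 0.931000) = 0.9986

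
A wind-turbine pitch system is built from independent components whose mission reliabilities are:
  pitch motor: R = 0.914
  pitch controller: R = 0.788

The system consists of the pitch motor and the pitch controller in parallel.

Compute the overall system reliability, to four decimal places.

0.9818

Parallel (pitch motor and pitch controller): 1 − (1 − 0.914000)(1 − 0.788000) = 0.9818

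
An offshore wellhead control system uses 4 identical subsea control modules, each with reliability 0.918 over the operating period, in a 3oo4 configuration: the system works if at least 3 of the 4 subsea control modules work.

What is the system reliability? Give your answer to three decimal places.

0.964

R = Σ_{i=3}^{4} C(4,i) p^i (1−p)^{4−i} with p = 0.918
C(4,3)·0.918^3·0.082^1 = 0.25375
C(4,4)·0.918^4·0.082^0 = 0.71018
Sum = 0.964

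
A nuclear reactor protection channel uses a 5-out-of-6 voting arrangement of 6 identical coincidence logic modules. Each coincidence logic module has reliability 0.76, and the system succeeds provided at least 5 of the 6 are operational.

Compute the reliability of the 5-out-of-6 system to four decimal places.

R = Σ_{i=5}^{6} C(6,i) p^i (1−p)^{6−i} with p = 0.76
C(6,5)·0.76^5·0.24^1 = 0.365116
C(6,6)·0.76^6·0.24^0 = 0.192700
Sum = 0.5578

0.5578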